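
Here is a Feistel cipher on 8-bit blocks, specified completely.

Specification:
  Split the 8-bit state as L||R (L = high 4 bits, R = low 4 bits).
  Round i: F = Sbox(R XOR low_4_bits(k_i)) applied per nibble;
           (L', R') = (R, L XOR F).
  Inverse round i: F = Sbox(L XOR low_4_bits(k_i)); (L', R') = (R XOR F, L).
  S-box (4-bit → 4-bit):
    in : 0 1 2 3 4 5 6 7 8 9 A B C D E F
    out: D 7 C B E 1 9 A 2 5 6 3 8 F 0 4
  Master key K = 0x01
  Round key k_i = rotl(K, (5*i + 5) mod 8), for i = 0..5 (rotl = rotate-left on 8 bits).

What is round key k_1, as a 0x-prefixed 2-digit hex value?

0x04

K = 0x01
k_0 = rotl(K, (5*0+5) mod 8) = rotl(K, 5) = 0x20
k_1 = rotl(K, (5*1+5) mod 8) = rotl(K, 2) = 0x04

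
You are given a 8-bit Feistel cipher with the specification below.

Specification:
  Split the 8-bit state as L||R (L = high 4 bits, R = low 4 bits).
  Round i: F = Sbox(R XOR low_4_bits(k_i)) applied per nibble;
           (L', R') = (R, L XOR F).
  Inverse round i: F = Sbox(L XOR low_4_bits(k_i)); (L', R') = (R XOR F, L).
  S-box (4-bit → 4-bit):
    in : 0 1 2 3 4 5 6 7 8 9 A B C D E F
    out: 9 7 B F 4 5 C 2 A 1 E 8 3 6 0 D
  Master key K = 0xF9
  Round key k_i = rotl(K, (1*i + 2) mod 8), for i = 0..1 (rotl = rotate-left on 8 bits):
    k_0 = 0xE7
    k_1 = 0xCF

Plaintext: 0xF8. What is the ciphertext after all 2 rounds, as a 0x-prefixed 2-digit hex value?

s_0 = plaintext = 0xF8
s_1 = Round(s_0, k_0) = 0x82
s_2 = Round(s_1, k_1) = 0x2E

0x2E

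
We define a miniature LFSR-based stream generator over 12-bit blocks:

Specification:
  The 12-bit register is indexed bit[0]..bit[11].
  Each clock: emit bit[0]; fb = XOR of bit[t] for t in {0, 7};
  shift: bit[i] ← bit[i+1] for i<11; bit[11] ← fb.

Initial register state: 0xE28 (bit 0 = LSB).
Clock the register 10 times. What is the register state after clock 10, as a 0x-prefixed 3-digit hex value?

0x2D3

reg_0 = 0xE28
clock 1: out=0, reg = 0x714
clock 2: out=0, reg = 0x38A
clock 3: out=0, reg = 0x9C5
clock 4: out=1, reg = 0x4E2
clock 5: out=0, reg = 0xA71
clock 6: out=1, reg = 0xD38
clock 7: out=0, reg = 0x69C
clock 8: out=0, reg = 0xB4E
clock 9: out=0, reg = 0x5A7
clock 10: out=1, reg = 0x2D3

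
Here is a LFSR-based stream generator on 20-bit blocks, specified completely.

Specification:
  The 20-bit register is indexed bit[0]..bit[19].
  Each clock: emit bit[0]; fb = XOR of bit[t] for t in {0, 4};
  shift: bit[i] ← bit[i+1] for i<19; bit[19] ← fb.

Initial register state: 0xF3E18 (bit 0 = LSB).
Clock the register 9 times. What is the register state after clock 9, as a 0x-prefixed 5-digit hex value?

reg_0 = 0xF3E18
clock 1: out=0, reg = 0xF9F0C
clock 2: out=0, reg = 0x7CF86
clock 3: out=0, reg = 0x3E7C3
clock 4: out=1, reg = 0x9F3E1
clock 5: out=1, reg = 0xCF9F0
clock 6: out=0, reg = 0xE7CF8
clock 7: out=0, reg = 0xF3E7C
clock 8: out=0, reg = 0xF9F3E
clock 9: out=0, reg = 0xFCF9F

0xFCF9F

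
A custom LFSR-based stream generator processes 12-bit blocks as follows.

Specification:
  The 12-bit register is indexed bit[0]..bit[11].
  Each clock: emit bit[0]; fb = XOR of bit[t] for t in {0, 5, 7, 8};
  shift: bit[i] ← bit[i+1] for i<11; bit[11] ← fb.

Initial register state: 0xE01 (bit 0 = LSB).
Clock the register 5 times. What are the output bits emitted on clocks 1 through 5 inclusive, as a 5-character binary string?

reg_0 = 0xE01
clock 1: out=1, reg = 0xF00
clock 2: out=0, reg = 0xF80
clock 3: out=0, reg = 0x7C0
clock 4: out=0, reg = 0x3E0
clock 5: out=0, reg = 0x9F0

10000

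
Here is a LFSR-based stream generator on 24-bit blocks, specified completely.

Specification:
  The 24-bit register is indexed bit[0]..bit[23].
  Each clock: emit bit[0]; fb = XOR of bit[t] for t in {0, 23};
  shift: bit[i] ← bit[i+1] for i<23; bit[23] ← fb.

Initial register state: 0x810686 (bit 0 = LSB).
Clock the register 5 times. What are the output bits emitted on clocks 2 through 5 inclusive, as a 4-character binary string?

1100

reg_0 = 0x810686
clock 1: out=0, reg = 0xC08343
clock 2: out=1, reg = 0x6041A1
clock 3: out=1, reg = 0xB020D0
clock 4: out=0, reg = 0xD81068
clock 5: out=0, reg = 0xEC0834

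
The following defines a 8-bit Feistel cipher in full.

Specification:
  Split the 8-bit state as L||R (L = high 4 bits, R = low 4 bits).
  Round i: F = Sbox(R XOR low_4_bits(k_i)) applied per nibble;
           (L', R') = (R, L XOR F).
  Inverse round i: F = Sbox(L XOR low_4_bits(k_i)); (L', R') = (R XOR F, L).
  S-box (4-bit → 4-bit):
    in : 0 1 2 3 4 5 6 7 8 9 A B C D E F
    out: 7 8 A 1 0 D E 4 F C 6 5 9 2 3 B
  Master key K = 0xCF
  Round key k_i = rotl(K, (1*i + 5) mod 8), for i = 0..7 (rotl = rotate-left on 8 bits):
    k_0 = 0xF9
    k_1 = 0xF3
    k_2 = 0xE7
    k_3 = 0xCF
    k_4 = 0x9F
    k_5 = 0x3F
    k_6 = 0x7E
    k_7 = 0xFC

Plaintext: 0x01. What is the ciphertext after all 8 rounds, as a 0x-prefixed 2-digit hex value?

s_0 = plaintext = 0x01
s_1 = Round(s_0, k_0) = 0x1F
s_2 = Round(s_1, k_1) = 0xF8
s_3 = Round(s_2, k_2) = 0x84
s_4 = Round(s_3, k_3) = 0x4D
s_5 = Round(s_4, k_4) = 0xDE
s_6 = Round(s_5, k_5) = 0xE5
s_7 = Round(s_6, k_6) = 0x5B
s_8 = Round(s_7, k_7) = 0xB1

0xB1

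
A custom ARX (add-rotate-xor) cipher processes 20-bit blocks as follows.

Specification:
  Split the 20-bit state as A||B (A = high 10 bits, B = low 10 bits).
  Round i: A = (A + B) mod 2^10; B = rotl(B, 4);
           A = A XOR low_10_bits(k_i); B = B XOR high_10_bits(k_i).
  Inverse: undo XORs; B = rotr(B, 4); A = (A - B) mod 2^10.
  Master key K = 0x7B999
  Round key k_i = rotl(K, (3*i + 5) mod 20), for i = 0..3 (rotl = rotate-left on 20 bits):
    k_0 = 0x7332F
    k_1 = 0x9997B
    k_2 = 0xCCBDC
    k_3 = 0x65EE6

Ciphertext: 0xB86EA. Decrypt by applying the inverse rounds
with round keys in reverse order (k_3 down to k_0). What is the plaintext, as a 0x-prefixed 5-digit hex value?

s_0 = ciphertext = 0xB86EA
s_1 = InvRound(s_0, k_3) = 0x24377
s_2 = InvRound(s_1, k_2) = 0x82144
s_3 = InvRound(s_2, k_1) = 0xB04B2
s_4 = InvRound(s_3, k_0) = 0x95F97

0x95F97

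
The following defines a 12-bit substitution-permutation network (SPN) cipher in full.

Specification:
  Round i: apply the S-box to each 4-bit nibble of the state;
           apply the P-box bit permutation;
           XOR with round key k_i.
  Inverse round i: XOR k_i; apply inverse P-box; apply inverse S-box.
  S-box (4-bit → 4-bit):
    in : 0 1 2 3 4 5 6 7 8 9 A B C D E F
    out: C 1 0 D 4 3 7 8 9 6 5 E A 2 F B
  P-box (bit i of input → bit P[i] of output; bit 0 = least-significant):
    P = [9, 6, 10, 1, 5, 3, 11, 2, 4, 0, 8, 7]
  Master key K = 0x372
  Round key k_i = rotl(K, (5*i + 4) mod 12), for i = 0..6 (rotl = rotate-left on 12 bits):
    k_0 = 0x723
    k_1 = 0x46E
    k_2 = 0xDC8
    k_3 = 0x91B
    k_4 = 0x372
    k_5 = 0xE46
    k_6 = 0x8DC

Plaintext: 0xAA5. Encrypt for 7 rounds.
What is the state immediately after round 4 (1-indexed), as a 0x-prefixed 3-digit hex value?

0xDAE

s_0 = plaintext = 0xAA5
s_1 = Round(s_0, k_0) = 0xC53
s_2 = Round(s_1, k_1) = 0x2C5
s_3 = Round(s_2, k_2) = 0xF84
s_4 = Round(s_3, k_3) = 0xDAE
s_5 = Round(s_4, k_4) = 0xD11
s_6 = Round(s_5, k_5) = 0xC67
s_7 = Round(s_6, k_6) = 0x077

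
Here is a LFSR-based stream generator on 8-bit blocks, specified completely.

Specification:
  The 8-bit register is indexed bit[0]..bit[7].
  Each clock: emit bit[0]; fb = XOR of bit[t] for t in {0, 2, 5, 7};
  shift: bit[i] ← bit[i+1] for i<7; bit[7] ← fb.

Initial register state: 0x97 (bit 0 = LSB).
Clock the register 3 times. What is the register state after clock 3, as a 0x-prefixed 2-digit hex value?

0xB2

reg_0 = 0x97
clock 1: out=1, reg = 0xCB
clock 2: out=1, reg = 0x65
clock 3: out=1, reg = 0xB2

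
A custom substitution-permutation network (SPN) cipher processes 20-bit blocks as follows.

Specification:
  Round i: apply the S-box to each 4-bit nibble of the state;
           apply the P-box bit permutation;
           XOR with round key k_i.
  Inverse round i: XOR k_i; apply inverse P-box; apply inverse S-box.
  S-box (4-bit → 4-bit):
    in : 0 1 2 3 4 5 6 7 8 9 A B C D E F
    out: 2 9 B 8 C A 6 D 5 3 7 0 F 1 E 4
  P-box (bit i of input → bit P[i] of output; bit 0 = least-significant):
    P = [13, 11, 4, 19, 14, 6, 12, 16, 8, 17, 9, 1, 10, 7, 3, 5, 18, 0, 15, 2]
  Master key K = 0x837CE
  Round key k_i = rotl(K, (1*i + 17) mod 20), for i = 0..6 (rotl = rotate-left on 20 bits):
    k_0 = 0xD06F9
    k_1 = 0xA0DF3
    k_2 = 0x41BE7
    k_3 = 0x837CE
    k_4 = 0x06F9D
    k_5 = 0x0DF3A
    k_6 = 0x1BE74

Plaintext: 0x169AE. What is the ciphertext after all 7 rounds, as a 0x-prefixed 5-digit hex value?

s_0 = plaintext = 0x169AE
s_1 = Round(s_0, k_0) = 0x35F25
s_2 = Round(s_1, k_1) = 0x34717
s_3 = Round(s_2, k_2) = 0xD78D9
s_4 = Round(s_3, k_3) = 0xC58E6
s_5 = Round(s_4, k_4) = 0x5F468
s_6 = Round(s_5, k_5) = 0x0ED65
s_7 = Round(s_6, k_6) = 0x9A79D

0x9A79D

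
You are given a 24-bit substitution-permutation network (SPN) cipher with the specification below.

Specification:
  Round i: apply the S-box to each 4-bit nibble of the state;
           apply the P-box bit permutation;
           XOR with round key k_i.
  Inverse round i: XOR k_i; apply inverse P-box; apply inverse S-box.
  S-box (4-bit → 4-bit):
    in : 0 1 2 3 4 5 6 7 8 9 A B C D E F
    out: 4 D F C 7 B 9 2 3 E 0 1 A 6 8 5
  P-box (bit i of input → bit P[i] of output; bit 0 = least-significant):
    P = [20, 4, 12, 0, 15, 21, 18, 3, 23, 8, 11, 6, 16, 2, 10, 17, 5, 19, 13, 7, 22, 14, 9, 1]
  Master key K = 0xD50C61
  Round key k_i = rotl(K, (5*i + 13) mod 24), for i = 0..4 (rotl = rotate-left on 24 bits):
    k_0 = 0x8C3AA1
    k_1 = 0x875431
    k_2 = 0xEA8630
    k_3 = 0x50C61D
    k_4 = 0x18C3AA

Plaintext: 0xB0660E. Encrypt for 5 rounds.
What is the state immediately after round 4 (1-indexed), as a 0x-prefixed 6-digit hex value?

s_0 = plaintext = 0xB0660E
s_1 = Round(s_0, k_0) = 0x4B1AE0
s_2 = Round(s_1, k_1) = 0xC40219
s_3 = Round(s_2, k_2) = 0x667B4B
s_4 = Round(s_3, k_3) = 0xA446BB
s_5 = Round(s_4, k_4) = 0x8167CE

0xA446BB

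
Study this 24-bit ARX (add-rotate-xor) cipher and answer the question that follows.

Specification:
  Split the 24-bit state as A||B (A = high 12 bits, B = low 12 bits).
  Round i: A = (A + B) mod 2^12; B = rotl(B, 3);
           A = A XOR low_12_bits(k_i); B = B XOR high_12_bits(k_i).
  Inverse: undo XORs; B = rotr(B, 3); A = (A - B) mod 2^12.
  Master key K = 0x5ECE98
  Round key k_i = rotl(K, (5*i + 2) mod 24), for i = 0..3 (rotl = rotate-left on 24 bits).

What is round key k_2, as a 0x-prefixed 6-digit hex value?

K = 0x5ECE98
k_0 = rotl(K, (5*0+2) mod 24) = rotl(K, 2) = 0x7B3A61
k_1 = rotl(K, (5*1+2) mod 24) = rotl(K, 7) = 0x674C2F
k_2 = rotl(K, (5*2+2) mod 24) = rotl(K, 12) = 0xE985EC

0xE985EC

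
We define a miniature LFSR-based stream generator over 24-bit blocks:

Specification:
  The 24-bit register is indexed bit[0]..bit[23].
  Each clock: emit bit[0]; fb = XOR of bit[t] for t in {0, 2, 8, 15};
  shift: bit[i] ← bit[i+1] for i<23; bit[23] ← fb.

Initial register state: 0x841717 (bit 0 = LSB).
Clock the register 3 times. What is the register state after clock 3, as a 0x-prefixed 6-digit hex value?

reg_0 = 0x841717
clock 1: out=1, reg = 0xC20B8B
clock 2: out=1, reg = 0x6105C5
clock 3: out=1, reg = 0xB082E2

0xB082E2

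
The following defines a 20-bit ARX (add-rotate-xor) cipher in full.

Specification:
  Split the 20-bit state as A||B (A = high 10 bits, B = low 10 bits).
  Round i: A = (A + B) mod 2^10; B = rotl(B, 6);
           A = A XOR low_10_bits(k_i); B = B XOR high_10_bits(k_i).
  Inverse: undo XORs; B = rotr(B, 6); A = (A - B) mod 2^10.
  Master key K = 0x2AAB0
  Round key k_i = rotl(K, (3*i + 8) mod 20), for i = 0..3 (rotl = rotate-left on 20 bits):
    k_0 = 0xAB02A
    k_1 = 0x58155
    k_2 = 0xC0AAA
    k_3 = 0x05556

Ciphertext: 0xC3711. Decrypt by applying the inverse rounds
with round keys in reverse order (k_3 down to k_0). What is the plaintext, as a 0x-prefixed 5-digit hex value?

0xA53A9

s_0 = ciphertext = 0xC3711
s_1 = InvRound(s_0, k_3) = 0x83C4C
s_2 = InvRound(s_1, k_2) = 0xEE0ED
s_3 = InvRound(s_2, k_1) = 0x85CD6
s_4 = InvRound(s_3, k_0) = 0xA53A9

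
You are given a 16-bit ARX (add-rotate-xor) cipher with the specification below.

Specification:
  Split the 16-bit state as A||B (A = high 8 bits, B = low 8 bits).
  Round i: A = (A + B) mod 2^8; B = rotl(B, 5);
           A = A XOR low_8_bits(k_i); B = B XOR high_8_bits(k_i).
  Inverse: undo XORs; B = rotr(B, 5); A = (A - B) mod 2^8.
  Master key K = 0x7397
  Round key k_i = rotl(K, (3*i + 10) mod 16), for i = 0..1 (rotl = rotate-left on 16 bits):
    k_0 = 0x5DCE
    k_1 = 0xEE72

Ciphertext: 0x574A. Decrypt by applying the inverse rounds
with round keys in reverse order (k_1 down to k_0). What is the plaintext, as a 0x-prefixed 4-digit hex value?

0x0BC3

s_0 = ciphertext = 0x574A
s_1 = InvRound(s_0, k_1) = 0x0025
s_2 = InvRound(s_1, k_0) = 0x0BC3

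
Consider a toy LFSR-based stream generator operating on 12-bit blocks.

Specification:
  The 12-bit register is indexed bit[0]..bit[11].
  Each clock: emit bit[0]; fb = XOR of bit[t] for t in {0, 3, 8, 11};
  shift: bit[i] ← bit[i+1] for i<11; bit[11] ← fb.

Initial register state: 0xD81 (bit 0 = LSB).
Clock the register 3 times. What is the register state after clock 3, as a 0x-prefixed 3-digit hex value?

0x7B0

reg_0 = 0xD81
clock 1: out=1, reg = 0xEC0
clock 2: out=0, reg = 0xF60
clock 3: out=0, reg = 0x7B0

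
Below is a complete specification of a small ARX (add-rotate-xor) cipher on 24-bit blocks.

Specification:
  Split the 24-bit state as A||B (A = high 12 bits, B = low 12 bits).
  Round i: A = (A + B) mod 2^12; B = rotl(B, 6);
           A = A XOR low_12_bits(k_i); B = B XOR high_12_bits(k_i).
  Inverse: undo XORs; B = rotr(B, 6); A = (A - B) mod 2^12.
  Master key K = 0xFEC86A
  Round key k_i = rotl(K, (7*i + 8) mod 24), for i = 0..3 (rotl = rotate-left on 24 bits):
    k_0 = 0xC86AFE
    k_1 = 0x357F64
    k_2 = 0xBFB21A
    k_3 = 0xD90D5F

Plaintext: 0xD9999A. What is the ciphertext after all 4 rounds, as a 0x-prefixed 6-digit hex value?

0x777800

s_0 = plaintext = 0xD9999A
s_1 = Round(s_0, k_0) = 0xDCDA20
s_2 = Round(s_1, k_1) = 0x889B7F
s_3 = Round(s_2, k_2) = 0x612416
s_4 = Round(s_3, k_3) = 0x777800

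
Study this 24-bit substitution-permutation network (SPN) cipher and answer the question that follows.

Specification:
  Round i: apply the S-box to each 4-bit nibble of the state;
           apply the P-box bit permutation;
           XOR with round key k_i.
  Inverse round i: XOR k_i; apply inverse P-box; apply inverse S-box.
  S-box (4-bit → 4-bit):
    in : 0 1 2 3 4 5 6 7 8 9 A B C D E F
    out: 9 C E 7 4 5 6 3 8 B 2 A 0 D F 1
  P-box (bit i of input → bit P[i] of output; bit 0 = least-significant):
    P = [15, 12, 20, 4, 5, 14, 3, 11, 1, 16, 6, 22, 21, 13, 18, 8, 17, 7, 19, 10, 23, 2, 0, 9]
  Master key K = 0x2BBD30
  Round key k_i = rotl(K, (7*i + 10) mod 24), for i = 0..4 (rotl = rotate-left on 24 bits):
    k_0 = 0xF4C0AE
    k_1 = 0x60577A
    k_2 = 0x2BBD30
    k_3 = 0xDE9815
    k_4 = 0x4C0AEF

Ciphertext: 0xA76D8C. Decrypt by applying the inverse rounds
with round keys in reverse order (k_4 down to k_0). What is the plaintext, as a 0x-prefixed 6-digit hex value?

s_0 = ciphertext = 0xA76D8C
s_1 = InvRound(s_0, k_4) = 0xDD9E7C
s_2 = InvRound(s_1, k_3) = 0x10C65C
s_3 = InvRound(s_2, k_2) = 0xB596E6
s_4 = InvRound(s_3, k_1) = 0x7A1B6D
s_5 = InvRound(s_4, k_0) = 0xD315B7

0xD315B7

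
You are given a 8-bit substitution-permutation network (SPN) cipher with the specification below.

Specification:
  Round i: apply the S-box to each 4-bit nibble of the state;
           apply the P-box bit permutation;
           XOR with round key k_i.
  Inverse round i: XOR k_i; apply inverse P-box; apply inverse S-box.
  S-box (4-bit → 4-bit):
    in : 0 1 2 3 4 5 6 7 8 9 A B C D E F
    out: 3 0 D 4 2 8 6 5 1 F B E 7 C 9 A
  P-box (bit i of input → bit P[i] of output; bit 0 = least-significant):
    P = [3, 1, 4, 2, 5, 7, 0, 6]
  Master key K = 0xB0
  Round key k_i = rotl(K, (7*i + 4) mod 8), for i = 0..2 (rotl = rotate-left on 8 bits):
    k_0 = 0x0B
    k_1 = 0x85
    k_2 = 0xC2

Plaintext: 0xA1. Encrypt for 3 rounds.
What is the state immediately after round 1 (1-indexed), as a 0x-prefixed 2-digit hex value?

s_0 = plaintext = 0xA1
s_1 = Round(s_0, k_0) = 0xEB
s_2 = Round(s_1, k_1) = 0xF3
s_3 = Round(s_2, k_2) = 0x12

0xEB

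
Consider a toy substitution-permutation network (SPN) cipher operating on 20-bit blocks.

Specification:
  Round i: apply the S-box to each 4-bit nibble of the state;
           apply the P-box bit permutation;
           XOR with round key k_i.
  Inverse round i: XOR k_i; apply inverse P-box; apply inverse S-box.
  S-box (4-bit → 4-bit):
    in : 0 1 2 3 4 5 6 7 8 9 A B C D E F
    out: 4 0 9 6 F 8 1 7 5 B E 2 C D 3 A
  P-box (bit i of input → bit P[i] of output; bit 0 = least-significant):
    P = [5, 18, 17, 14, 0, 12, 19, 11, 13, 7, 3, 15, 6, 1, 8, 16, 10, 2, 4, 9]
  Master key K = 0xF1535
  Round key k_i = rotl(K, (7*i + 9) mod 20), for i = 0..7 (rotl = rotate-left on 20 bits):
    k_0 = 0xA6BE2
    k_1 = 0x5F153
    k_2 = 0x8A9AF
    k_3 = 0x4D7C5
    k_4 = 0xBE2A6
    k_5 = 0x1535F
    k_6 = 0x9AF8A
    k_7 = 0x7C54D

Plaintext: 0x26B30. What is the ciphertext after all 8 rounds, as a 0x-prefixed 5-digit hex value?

0x3279F

s_0 = plaintext = 0x26B30
s_1 = Round(s_0, k_0) = 0x07D22
s_2 = Round(s_1, k_1) = 0x51828
s_3 = Round(s_2, k_2) = 0xA8386
s_4 = Round(s_3, k_3) = 0xCD438
s_5 = Round(s_4, k_4) = 0x0515E
s_6 = Round(s_5, k_5) = 0x45B6F
s_7 = Round(s_6, k_6) = 0xCE91F
s_8 = Round(s_7, k_7) = 0x3279F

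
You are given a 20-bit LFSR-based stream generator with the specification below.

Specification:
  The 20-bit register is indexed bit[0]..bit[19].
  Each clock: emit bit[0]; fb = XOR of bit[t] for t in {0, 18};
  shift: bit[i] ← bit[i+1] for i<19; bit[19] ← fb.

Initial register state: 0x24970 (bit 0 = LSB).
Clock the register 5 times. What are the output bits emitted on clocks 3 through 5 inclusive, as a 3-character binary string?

001

reg_0 = 0x24970
clock 1: out=0, reg = 0x124B8
clock 2: out=0, reg = 0x0925C
clock 3: out=0, reg = 0x0492E
clock 4: out=0, reg = 0x02497
clock 5: out=1, reg = 0x8124B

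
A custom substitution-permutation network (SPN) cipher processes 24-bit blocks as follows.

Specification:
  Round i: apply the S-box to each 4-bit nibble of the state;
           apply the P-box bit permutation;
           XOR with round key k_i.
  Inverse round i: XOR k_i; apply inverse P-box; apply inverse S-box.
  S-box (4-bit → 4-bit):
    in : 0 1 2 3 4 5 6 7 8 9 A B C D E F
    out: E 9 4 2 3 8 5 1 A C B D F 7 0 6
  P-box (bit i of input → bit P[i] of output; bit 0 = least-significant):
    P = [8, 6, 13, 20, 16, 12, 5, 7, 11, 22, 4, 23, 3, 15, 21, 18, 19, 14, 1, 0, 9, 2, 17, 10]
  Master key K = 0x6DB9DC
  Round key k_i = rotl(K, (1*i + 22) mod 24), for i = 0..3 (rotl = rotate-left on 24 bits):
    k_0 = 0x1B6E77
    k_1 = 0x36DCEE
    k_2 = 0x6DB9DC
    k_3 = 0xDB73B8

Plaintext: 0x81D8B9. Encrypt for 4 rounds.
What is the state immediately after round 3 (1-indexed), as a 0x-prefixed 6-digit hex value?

s_0 = plaintext = 0x81D8B9
s_1 = Round(s_0, k_0) = 0xE2CADA
s_2 = Round(s_1, k_1) = 0xC34584
s_3 = Round(s_2, k_2) = 0xEF6E10
s_4 = Round(s_3, k_3) = 0xEA1372

0xEF6E10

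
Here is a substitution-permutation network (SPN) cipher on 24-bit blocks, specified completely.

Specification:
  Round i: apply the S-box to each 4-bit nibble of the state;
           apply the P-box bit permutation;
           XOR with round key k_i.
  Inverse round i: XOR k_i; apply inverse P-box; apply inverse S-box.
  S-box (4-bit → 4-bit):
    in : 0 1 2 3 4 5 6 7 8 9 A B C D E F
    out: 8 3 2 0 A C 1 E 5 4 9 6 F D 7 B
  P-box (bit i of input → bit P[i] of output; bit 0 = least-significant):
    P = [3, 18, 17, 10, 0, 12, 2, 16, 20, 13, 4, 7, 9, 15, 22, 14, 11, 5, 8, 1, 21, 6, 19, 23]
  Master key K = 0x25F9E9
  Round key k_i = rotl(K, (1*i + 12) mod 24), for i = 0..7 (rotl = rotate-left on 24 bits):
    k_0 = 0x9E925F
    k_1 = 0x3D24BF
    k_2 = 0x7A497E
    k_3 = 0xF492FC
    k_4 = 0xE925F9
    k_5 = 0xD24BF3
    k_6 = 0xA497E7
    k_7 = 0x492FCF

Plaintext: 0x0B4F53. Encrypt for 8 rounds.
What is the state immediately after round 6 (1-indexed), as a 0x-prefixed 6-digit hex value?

0x0AC910

s_0 = plaintext = 0x0B4F53
s_1 = Round(s_0, k_0) = 0x0F73FB
s_2 = Round(s_1, k_1) = 0xFAFC9C
s_3 = Round(s_2, k_2) = 0xCCA7A0
s_4 = Round(s_3, k_3) = 0x5DFD0F
s_5 = Round(s_4, k_4) = 0x74EA63
s_6 = Round(s_5, k_5) = 0x0AC910
s_7 = Round(s_6, k_6) = 0x6449F4
s_8 = Round(s_7, k_7) = 0x6CFBFC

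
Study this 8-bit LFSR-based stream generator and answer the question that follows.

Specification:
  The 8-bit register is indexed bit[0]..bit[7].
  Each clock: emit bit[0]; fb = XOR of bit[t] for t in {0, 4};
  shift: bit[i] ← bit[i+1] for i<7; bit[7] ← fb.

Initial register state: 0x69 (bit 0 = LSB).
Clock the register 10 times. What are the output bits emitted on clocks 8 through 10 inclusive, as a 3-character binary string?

011

reg_0 = 0x69
clock 1: out=1, reg = 0xB4
clock 2: out=0, reg = 0xDA
clock 3: out=0, reg = 0xED
clock 4: out=1, reg = 0xF6
clock 5: out=0, reg = 0xFB
clock 6: out=1, reg = 0x7D
clock 7: out=1, reg = 0x3E
clock 8: out=0, reg = 0x9F
clock 9: out=1, reg = 0x4F
clock 10: out=1, reg = 0xA7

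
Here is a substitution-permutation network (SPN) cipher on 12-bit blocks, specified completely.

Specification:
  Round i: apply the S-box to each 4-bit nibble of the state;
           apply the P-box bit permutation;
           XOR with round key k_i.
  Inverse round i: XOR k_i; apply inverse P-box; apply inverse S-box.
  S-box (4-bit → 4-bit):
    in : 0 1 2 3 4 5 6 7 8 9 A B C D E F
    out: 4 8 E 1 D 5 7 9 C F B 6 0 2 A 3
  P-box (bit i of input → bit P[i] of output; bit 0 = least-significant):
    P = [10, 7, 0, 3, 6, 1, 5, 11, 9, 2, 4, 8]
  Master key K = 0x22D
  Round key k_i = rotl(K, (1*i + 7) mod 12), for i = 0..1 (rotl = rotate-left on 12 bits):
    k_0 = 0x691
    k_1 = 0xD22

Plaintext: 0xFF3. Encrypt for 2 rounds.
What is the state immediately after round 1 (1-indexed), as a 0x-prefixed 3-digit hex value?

0x0D7

s_0 = plaintext = 0xFF3
s_1 = Round(s_0, k_0) = 0x0D7
s_2 = Round(s_1, k_1) = 0x938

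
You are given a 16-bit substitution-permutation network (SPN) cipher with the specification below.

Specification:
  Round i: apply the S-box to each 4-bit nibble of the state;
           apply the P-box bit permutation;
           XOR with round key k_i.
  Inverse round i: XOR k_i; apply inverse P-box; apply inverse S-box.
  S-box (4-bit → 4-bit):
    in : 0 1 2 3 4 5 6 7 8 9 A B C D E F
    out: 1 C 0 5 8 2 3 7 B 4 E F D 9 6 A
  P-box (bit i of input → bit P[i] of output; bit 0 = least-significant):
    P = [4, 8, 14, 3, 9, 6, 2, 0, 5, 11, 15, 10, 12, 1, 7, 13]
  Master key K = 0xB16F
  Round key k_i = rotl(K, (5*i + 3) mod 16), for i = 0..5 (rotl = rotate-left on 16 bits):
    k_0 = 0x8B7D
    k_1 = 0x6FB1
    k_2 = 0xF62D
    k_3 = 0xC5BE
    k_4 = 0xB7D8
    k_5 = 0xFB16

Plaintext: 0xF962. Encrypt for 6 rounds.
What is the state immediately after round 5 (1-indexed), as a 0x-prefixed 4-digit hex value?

s_0 = plaintext = 0xF962
s_1 = Round(s_0, k_0) = 0x293F
s_2 = Round(s_1, k_1) = 0xECBD
s_3 = Round(s_2, k_2) = 0x70D2
s_4 = Round(s_3, k_3) = 0xD71D
s_5 = Round(s_4, k_4) = 0x0FE5
s_6 = Round(s_5, k_5) = 0xE652

0x0FE5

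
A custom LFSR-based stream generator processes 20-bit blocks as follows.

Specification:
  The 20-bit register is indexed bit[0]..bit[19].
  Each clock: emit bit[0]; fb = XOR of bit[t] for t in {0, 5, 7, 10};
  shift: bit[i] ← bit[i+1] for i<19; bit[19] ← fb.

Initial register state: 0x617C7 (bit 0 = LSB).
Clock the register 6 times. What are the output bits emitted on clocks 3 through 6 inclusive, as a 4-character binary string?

reg_0 = 0x617C7
clock 1: out=1, reg = 0xB0BE3
clock 2: out=1, reg = 0xD85F1
clock 3: out=1, reg = 0x6C2F8
clock 4: out=0, reg = 0x3617C
clock 5: out=0, reg = 0x9B0BE
clock 6: out=0, reg = 0x4D85F

1000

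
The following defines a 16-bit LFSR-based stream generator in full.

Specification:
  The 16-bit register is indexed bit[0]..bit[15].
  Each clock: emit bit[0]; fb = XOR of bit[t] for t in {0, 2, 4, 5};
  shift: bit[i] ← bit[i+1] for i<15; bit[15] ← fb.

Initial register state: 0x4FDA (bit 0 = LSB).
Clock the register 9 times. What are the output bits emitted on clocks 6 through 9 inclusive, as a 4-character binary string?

reg_0 = 0x4FDA
clock 1: out=0, reg = 0xA7ED
clock 2: out=1, reg = 0xD3F6
clock 3: out=0, reg = 0xE9FB
clock 4: out=1, reg = 0xF4FD
clock 5: out=1, reg = 0x7A7E
clock 6: out=0, reg = 0xBD3F
clock 7: out=1, reg = 0x5E9F
clock 8: out=1, reg = 0xAF4F
clock 9: out=1, reg = 0x57A7

0111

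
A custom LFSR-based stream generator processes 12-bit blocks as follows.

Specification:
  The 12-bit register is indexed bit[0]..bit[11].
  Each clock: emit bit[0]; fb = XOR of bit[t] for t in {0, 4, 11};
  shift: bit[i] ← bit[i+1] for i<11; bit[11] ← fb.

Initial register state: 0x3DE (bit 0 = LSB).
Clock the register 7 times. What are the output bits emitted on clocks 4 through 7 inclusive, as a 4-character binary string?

1101

reg_0 = 0x3DE
clock 1: out=0, reg = 0x9EF
clock 2: out=1, reg = 0x4F7
clock 3: out=1, reg = 0x27B
clock 4: out=1, reg = 0x13D
clock 5: out=1, reg = 0x09E
clock 6: out=0, reg = 0x84F
clock 7: out=1, reg = 0x427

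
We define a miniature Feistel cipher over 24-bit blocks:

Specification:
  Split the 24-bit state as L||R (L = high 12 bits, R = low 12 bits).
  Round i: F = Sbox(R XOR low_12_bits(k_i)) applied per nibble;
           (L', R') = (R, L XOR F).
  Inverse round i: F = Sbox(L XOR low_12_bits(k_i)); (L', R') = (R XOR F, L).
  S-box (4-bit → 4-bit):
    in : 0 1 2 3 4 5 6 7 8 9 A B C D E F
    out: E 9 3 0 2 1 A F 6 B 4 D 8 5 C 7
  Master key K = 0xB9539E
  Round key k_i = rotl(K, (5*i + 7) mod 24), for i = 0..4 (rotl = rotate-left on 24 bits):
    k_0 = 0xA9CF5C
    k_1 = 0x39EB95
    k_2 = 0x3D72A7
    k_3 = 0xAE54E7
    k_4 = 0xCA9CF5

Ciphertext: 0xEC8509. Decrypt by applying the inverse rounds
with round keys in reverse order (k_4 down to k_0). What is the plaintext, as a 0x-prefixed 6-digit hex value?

s_0 = ciphertext = 0xEC8509
s_1 = InvRound(s_0, k_4) = 0x60CEC8
s_2 = InvRound(s_1, k_3) = 0xD0560C
s_3 = InvRound(s_2, k_2) = 0x14FD05
s_4 = InvRound(s_3, k_1) = 0x95114F
s_5 = InvRound(s_4, k_0) = 0xBAA951

0xBAA951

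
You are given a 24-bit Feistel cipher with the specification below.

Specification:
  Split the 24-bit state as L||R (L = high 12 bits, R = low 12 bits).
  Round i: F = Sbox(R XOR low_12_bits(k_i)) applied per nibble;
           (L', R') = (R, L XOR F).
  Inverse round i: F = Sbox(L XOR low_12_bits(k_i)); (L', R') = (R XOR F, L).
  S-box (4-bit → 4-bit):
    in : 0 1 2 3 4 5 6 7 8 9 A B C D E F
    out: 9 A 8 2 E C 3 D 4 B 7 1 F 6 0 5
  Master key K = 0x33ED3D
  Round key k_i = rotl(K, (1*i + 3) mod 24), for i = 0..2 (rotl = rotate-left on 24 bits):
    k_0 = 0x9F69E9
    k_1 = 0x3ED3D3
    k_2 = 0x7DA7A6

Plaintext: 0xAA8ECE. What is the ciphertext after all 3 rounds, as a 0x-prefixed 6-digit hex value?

s_0 = plaintext = 0xAA8ECE
s_1 = Round(s_0, k_0) = 0xECE725
s_2 = Round(s_1, k_1) = 0x72509D
s_3 = Round(s_2, k_2) = 0x09DA04

0x09DA04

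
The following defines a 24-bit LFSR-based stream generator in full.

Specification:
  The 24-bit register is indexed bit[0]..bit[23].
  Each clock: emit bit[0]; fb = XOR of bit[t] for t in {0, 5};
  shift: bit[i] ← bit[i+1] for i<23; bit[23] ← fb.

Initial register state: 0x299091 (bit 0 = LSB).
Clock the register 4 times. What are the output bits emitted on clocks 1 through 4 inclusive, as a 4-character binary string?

reg_0 = 0x299091
clock 1: out=1, reg = 0x94C848
clock 2: out=0, reg = 0x4A6424
clock 3: out=0, reg = 0xA53212
clock 4: out=0, reg = 0x529909

1000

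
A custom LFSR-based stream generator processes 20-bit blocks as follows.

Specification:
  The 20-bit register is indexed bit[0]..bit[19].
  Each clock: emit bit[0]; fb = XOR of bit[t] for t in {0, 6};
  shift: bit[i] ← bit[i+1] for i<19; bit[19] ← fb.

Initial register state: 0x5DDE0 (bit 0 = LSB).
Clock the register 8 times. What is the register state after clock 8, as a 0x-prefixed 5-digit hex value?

reg_0 = 0x5DDE0
clock 1: out=0, reg = 0xAEEF0
clock 2: out=0, reg = 0xD7778
clock 3: out=0, reg = 0xEBBBC
clock 4: out=0, reg = 0x75DDE
clock 5: out=0, reg = 0xBAEEF
clock 6: out=1, reg = 0x5D777
clock 7: out=1, reg = 0x2EBBB
clock 8: out=1, reg = 0x975DD

0x975DD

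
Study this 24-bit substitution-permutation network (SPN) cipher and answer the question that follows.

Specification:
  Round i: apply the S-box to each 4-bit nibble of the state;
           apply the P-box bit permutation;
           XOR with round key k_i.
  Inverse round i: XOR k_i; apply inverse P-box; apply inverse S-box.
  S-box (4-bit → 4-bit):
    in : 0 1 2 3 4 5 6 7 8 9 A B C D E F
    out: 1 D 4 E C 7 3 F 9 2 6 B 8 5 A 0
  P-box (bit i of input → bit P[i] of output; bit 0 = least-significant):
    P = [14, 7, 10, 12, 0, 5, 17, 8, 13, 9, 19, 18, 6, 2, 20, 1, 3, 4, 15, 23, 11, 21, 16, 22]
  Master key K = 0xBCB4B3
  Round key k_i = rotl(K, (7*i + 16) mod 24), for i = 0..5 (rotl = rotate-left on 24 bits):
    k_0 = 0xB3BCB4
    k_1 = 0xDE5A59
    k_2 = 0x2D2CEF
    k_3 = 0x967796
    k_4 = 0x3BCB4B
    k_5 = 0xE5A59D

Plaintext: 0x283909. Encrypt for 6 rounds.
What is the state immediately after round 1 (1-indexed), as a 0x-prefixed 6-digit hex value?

s_0 = plaintext = 0x283909
s_1 = Round(s_0, k_0) = 0x22BE3B
s_2 = Round(s_1, k_1) = 0xD989BF
s_3 = Round(s_2, k_2) = 0x2C279C
s_4 = Round(s_3, k_3) = 0x0B45B6
s_5 = Round(s_4, k_4) = 0xA3A0F0
s_6 = Round(s_5, k_5) = 0x544589

0x22BE3B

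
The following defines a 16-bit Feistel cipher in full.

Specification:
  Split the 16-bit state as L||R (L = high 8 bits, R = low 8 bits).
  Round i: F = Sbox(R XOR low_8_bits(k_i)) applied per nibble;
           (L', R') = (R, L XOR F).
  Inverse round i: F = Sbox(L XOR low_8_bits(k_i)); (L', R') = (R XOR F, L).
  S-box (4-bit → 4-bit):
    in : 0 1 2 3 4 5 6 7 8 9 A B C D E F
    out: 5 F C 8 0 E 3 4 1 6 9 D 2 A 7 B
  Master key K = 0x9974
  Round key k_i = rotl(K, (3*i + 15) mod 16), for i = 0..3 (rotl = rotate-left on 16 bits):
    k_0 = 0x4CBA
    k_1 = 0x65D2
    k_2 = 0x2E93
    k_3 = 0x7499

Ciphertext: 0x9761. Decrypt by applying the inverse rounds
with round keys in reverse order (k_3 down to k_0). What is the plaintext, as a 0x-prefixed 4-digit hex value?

s_0 = ciphertext = 0x9761
s_1 = InvRound(s_0, k_3) = 0x3697
s_2 = InvRound(s_1, k_2) = 0x0936
s_3 = InvRound(s_2, k_1) = 0x9B09
s_4 = InvRound(s_3, k_0) = 0xC69B

0xC69B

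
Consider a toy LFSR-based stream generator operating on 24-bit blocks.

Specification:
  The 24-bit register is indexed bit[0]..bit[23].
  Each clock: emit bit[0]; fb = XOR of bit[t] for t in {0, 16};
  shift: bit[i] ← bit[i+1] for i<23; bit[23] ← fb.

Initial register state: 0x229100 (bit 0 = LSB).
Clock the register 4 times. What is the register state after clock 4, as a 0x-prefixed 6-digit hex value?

0x222910

reg_0 = 0x229100
clock 1: out=0, reg = 0x114880
clock 2: out=0, reg = 0x88A440
clock 3: out=0, reg = 0x445220
clock 4: out=0, reg = 0x222910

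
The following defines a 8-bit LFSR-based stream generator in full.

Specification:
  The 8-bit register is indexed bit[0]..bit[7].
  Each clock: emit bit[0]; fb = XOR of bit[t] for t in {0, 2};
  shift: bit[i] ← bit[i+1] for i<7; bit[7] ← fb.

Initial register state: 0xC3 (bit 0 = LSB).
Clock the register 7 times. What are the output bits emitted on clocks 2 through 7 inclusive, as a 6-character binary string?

100001

reg_0 = 0xC3
clock 1: out=1, reg = 0xE1
clock 2: out=1, reg = 0xF0
clock 3: out=0, reg = 0x78
clock 4: out=0, reg = 0x3C
clock 5: out=0, reg = 0x9E
clock 6: out=0, reg = 0xCF
clock 7: out=1, reg = 0x67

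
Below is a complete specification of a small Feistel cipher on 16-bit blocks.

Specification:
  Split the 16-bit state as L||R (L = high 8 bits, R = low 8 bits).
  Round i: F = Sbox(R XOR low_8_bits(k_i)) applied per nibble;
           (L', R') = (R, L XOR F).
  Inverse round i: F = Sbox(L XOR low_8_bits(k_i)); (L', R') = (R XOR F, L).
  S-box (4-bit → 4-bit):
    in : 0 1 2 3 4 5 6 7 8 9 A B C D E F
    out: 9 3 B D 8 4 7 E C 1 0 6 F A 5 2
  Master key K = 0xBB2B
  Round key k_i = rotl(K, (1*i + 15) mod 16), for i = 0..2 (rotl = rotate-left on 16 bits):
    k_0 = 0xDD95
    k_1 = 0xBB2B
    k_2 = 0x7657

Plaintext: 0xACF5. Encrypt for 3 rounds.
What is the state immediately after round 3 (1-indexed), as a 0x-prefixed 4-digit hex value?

0xD01B

s_0 = plaintext = 0xACF5
s_1 = Round(s_0, k_0) = 0xF5D5
s_2 = Round(s_1, k_1) = 0xD5D0
s_3 = Round(s_2, k_2) = 0xD01B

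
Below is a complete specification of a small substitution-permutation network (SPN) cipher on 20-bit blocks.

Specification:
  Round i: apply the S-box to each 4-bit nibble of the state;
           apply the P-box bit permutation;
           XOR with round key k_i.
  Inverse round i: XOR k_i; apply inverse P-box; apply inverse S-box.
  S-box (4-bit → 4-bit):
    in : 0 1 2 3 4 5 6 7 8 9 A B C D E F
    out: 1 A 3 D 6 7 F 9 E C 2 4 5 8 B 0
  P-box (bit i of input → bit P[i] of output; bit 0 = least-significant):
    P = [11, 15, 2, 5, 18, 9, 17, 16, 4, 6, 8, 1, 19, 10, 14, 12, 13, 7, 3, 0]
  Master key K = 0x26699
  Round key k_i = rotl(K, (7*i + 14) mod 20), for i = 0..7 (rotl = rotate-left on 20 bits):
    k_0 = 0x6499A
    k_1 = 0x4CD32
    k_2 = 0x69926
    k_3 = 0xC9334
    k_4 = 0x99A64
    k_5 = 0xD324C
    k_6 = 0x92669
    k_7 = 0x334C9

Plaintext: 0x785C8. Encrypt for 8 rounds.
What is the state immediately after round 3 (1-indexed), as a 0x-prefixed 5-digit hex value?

s_0 = plaintext = 0x785C8
s_1 = Round(s_0, k_0) = 0x0BCEF
s_2 = Round(s_1, k_1) = 0x1AE22
s_3 = Round(s_2, k_2) = 0x217F5
s_4 = Round(s_3, k_3) = 0xC2FA2
s_5 = Round(s_4, k_4) = 0x1346C
s_6 = Round(s_5, k_5) = 0x26989
s_7 = Round(s_6, k_6) = 0x251CF
s_8 = Round(s_7, k_7) = 0xD500B

0x217F5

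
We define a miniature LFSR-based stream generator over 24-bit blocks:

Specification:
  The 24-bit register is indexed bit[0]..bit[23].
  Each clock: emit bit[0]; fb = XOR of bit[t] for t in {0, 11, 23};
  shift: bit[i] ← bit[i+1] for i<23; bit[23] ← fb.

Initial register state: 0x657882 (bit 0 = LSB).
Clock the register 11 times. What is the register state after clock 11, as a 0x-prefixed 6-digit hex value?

0x836CAF

reg_0 = 0x657882
clock 1: out=0, reg = 0xB2BC41
clock 2: out=1, reg = 0xD95E20
clock 3: out=0, reg = 0x6CAF10
clock 4: out=0, reg = 0xB65788
clock 5: out=0, reg = 0xDB2BC4
clock 6: out=0, reg = 0x6D95E2
clock 7: out=0, reg = 0x36CAF1
clock 8: out=1, reg = 0x1B6578
clock 9: out=0, reg = 0x0DB2BC
clock 10: out=0, reg = 0x06D95E
clock 11: out=0, reg = 0x836CAF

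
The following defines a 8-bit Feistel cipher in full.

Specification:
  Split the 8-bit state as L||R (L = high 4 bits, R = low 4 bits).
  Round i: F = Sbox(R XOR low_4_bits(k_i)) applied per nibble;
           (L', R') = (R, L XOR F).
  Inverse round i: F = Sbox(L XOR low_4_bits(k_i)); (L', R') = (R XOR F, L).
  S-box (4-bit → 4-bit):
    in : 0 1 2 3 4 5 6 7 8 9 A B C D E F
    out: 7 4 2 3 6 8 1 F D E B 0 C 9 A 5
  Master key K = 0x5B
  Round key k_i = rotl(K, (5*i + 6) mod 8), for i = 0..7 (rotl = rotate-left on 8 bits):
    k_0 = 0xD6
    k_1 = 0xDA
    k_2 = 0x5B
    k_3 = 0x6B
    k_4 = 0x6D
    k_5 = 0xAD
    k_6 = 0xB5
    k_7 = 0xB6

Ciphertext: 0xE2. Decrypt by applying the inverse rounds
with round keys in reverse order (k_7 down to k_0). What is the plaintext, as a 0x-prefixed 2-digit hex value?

s_0 = ciphertext = 0xE2
s_1 = InvRound(s_0, k_7) = 0xFE
s_2 = InvRound(s_1, k_6) = 0x5F
s_3 = InvRound(s_2, k_5) = 0x25
s_4 = InvRound(s_3, k_4) = 0x02
s_5 = InvRound(s_4, k_3) = 0x20
s_6 = InvRound(s_5, k_2) = 0xE2
s_7 = InvRound(s_6, k_1) = 0x4E
s_8 = InvRound(s_7, k_0) = 0xC4

0xC4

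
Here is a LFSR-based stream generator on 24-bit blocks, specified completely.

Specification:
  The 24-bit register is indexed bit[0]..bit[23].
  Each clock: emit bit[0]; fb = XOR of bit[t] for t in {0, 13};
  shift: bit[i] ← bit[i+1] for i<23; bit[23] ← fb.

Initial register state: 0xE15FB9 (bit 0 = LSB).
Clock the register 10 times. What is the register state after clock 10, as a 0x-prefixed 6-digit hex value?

reg_0 = 0xE15FB9
clock 1: out=1, reg = 0xF0AFDC
clock 2: out=0, reg = 0xF857EE
clock 3: out=0, reg = 0x7C2BF7
clock 4: out=1, reg = 0x3E15FB
clock 5: out=1, reg = 0x9F0AFD
clock 6: out=1, reg = 0xCF857E
clock 7: out=0, reg = 0x67C2BF
clock 8: out=1, reg = 0xB3E15F
clock 9: out=1, reg = 0x59F0AF
clock 10: out=1, reg = 0x2CF857

0x2CF857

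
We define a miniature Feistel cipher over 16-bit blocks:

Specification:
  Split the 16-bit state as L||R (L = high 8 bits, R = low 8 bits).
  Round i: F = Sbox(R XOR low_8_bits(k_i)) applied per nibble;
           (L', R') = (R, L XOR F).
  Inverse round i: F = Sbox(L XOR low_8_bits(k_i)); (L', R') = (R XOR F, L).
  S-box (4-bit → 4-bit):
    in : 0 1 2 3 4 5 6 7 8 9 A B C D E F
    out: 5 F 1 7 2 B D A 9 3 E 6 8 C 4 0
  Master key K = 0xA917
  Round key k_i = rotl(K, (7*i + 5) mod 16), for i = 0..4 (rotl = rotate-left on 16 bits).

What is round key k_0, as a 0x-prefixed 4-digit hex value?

0x22F5

K = 0xA917
k_0 = rotl(K, (7*0+5) mod 16) = rotl(K, 5) = 0x22F5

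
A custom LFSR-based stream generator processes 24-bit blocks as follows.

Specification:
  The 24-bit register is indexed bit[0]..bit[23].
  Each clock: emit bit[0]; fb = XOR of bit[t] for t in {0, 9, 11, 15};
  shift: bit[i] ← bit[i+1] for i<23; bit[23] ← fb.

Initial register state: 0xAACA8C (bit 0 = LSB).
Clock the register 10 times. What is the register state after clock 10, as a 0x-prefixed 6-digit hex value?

0x796AB2

reg_0 = 0xAACA8C
clock 1: out=0, reg = 0xD56546
clock 2: out=0, reg = 0x6AB2A3
clock 3: out=1, reg = 0xB55951
clock 4: out=1, reg = 0x5AACA8
clock 5: out=0, reg = 0x2D5654
clock 6: out=0, reg = 0x96AB2A
clock 7: out=0, reg = 0xCB5595
clock 8: out=1, reg = 0xE5AACA
clock 9: out=0, reg = 0xF2D565
clock 10: out=1, reg = 0x796AB2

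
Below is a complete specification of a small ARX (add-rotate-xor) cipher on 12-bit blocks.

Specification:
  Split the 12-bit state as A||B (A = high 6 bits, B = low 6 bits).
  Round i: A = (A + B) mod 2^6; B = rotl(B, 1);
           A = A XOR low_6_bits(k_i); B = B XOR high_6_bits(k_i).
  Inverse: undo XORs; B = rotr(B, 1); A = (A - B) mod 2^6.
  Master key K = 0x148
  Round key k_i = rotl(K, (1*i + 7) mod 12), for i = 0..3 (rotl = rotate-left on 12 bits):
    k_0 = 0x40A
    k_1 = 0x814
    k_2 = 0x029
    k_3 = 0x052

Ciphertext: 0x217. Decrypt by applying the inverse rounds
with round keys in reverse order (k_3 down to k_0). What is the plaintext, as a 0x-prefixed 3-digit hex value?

s_0 = ciphertext = 0x217
s_1 = InvRound(s_0, k_3) = 0x3CB
s_2 = InvRound(s_1, k_2) = 0x065
s_3 = InvRound(s_2, k_1) = 0xCE2
s_4 = InvRound(s_3, k_0) = 0x819

0x819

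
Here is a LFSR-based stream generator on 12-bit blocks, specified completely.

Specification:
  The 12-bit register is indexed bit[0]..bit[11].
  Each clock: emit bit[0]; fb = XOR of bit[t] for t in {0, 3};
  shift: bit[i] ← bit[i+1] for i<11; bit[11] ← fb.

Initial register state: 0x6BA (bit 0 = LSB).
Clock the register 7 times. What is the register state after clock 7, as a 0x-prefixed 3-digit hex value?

0xDAD

reg_0 = 0x6BA
clock 1: out=0, reg = 0xB5D
clock 2: out=1, reg = 0x5AE
clock 3: out=0, reg = 0xAD7
clock 4: out=1, reg = 0xD6B
clock 5: out=1, reg = 0x6B5
clock 6: out=1, reg = 0xB5A
clock 7: out=0, reg = 0xDAD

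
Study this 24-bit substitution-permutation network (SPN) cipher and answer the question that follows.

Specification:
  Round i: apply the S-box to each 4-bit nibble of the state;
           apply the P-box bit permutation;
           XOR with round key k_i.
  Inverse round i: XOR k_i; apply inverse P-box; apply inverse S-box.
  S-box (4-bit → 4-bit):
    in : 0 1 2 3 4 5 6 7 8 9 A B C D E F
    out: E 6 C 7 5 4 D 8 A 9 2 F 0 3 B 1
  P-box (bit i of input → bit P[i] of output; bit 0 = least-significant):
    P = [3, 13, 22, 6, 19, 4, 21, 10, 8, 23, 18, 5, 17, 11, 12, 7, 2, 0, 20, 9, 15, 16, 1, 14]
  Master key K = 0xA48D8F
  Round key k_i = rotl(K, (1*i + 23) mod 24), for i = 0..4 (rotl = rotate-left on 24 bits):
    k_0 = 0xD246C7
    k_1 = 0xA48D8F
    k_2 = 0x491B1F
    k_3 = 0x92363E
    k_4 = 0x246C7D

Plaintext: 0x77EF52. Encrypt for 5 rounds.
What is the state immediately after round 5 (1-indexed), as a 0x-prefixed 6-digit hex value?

0x67FB22

s_0 = plaintext = 0x77EF52
s_1 = Round(s_0, k_0) = 0xB00D07
s_2 = Round(s_1, k_1) = 0x15525C
s_3 = Round(s_2, k_2) = 0x7C0B3D
s_4 = Round(s_3, k_3) = 0x3E4F86
s_5 = Round(s_4, k_4) = 0x67FB22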